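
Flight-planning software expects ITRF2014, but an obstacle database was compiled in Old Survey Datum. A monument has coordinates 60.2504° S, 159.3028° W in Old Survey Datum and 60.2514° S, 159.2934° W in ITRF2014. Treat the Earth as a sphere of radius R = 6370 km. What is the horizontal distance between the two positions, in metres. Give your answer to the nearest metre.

530 m

Δφ = -60.2514° − -60.2504° = -0.0010°; Δλ = -159.2934° − -159.3028° = +0.0094°.
1° along a meridian = πR/180 = 111177 m.
ΔN = Δφ × 111177 = -111.2 m; ΔE = Δλ × 111177 × cos(-60.2504°) = +0.0094 × 111177 × 0.496210 = 518.6 m.
Distance = √(ΔE² + ΔN²) = √(518.6² + (-111.2)²) = 530.4 m.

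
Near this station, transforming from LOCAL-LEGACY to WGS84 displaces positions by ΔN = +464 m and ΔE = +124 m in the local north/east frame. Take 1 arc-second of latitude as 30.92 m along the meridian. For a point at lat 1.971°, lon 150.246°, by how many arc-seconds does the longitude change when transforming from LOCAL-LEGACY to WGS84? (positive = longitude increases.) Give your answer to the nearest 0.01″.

At latitude 1.971°, cos φ = 0.999408.
1″ of longitude at this latitude = 30.92 × cos φ = 30.9017 m, so Δλ = 124.0 / 30.9017 = 4.013″.

Δλ = 4.01″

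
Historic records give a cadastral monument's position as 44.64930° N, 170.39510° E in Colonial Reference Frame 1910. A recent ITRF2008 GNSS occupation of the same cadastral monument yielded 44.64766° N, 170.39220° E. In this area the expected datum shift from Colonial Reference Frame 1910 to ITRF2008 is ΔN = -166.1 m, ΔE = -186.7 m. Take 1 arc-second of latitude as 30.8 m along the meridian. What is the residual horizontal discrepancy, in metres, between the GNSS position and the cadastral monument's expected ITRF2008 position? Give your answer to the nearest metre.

45 m

Observed coordinate differences: Δφ = -0.00164°, Δλ = -0.00290°.
Converting to metres (1° lat = 110880 m, cos φ = 0.711422): observed ΔN = -181.8 m, observed ΔE = -228.8 m.
Subtracting the expected shift leaves a residual of -181.8 − (-166.1) = -15.7 m north and -228.8 − (-186.7) = -42.1 m east.
Residual distance = √((-15.7)² + (-42.1)²) = 44.9 m.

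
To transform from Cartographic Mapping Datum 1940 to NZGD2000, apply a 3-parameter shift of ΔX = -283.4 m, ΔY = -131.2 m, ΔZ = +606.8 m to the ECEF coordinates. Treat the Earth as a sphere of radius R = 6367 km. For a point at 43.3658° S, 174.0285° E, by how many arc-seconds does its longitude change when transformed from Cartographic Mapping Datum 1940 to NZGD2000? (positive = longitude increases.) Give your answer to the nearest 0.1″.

Δλ = 7.1″

sin φ = -0.686654, cos φ = 0.726985, sin λ = 0.104034, cos λ = -0.994574.
East component: ΔE = −sin λ·ΔX + cos λ·ΔY = −(0.104034)(-283.4) + (-0.994574)(-131.2) = 159.97 m.
1° of latitude spans πR/180 = 111125 m; at latitude φ, 1° of longitude spans that × cos φ = 80786.3 m, so Δλ = 159.97 / 80786.3 × 3600 = 7.129″.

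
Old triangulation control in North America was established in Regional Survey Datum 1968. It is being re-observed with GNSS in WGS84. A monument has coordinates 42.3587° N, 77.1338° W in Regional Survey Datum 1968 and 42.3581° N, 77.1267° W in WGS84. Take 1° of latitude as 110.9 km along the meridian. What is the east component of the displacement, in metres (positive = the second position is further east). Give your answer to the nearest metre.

Δφ = 42.3581° − 42.3587° = -0.0006°; Δλ = -77.1267° − -77.1338° = +0.0071°.
ΔN = Δφ × 110900 = -66.5 m; ΔE = Δλ × 110900 × cos(42.3587°) = +0.0071 × 110900 × 0.738941 = 581.8 m.

ΔE = 582 m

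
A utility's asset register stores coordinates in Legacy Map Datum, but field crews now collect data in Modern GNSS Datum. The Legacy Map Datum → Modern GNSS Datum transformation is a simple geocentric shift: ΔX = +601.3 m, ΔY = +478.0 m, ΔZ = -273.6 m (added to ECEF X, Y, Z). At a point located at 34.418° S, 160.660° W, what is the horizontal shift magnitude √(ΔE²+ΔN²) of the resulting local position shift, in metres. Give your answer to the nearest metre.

At φ = -34.418°, λ = -160.660°: sin φ = -0.565226, cos φ = 0.824936, sin λ = -0.331173, cos λ = -0.943570.
ΔE = −sin λ·ΔX + cos λ·ΔY = −(-0.331173)·(601.3) + (-0.943570)·(478.0) = -251.89 m.
ΔN = −sin φ cos λ·ΔX − sin φ sin λ·ΔY + cos φ·ΔZ = −(-0.565226)(-0.943570)(601.3) − (-0.565226)(-0.331173)(478.0) + (0.824936)(-273.6) = -635.87 m.
Horizontal magnitude = √(ΔE² + ΔN²) = √((-251.89)² + (-635.87)²) = 683.94 m.

684 m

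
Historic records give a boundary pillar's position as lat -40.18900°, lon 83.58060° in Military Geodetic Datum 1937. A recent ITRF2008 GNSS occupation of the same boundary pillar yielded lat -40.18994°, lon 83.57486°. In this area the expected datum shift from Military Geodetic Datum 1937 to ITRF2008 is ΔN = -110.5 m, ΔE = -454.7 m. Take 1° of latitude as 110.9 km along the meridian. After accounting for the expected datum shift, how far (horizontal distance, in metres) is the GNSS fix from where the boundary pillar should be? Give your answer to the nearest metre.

32 m

Observed coordinate differences: Δφ = -0.00094°, Δλ = -0.00574°.
Converting to metres (1° lat = 110900 m, cos φ = 0.763920): observed ΔN = -104.2 m, observed ΔE = -486.3 m.
Subtracting the expected shift leaves a residual of -104.2 − (-110.5) = 6.3 m north and -486.3 − (-454.7) = -31.6 m east.
Residual distance = √(6.3² + (-31.6)²) = 32.2 m.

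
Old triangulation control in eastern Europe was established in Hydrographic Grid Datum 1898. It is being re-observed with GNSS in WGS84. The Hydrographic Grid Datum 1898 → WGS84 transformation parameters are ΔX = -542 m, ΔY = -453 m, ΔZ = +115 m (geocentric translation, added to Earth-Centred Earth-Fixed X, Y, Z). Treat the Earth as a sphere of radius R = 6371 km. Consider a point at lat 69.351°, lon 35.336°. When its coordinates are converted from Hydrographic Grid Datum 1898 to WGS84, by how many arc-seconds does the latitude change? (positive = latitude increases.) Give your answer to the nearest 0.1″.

Δφ = 22.6″

sin φ = 0.935758, cos φ = 0.352642, sin λ = 0.578370, cos λ = 0.815774.
North component: ΔN = −sin φ cos λ·ΔX − sin φ sin λ·ΔY + cos φ·ΔZ = −(0.935758)(0.815774)(-542) − (0.935758)(0.578370)(-453) + (0.352642)(115) = 699.47 m.
1° of latitude spans πR/180 = 111195 m, so Δφ = 699.47 / 111195 × 3600 = 22.646″.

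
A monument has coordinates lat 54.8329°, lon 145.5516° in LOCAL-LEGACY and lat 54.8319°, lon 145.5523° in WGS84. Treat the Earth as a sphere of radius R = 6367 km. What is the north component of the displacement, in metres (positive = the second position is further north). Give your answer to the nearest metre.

Δφ = 54.8319° − 54.8329° = -0.0010°; Δλ = 145.5523° − 145.5516° = +0.0007°.
1° along a meridian = πR/180 = 111125 m.
ΔN = Δφ × 111125 = -111.1 m; ΔE = Δλ × 111125 × cos(54.8329°) = +0.0007 × 111125 × 0.575963 = 44.8 m.

ΔN = -111 m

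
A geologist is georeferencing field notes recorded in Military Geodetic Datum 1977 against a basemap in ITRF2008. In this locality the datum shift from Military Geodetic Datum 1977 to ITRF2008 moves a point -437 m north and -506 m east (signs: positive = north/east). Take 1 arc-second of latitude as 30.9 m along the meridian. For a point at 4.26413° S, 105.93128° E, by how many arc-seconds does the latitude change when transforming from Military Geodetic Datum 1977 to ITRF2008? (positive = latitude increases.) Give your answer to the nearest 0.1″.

1″ of latitude = 30.90 m, so Δφ = -437.0 / 30.90 = -14.142″.

Δφ = -14.1″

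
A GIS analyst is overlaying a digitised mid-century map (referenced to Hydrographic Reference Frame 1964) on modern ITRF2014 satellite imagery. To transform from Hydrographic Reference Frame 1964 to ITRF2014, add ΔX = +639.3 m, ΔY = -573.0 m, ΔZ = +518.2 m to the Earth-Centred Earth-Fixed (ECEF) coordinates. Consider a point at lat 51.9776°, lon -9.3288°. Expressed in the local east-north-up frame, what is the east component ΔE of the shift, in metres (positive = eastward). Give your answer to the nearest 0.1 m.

ΔE = -461.8 m

At φ = 51.9776°, λ = -9.3288°: sin φ = 0.787770, cos φ = 0.615970, sin λ = -0.162100, cos λ = 0.986774.
ΔE = −sin λ·ΔX + cos λ·ΔY = −(-0.162100)·(639.3) + (0.986774)·(-573.0) = -461.79 m.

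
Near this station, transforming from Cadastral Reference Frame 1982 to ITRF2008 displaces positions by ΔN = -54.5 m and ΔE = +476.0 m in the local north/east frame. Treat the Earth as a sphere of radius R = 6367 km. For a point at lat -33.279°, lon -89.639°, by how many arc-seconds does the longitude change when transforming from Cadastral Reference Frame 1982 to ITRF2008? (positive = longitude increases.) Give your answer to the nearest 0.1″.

Δλ = 18.4″

At latitude -33.279°, cos φ = 0.836009.
One radian of longitude at latitude φ spans R cos φ, so Δλ = ΔE / (R cos φ) = 476.0 / (6367000 × 0.836009) = 8.9426e-05 rad = 18.445″.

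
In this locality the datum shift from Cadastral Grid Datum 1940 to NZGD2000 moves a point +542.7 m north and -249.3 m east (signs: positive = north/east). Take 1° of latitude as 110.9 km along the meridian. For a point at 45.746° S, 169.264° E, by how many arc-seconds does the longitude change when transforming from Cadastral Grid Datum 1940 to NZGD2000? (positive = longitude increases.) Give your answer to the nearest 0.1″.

Δλ = -11.6″

At latitude -45.746°, cos φ = 0.697840.
1° of longitude at this latitude = 110.9 × cos φ = 77.39 km, so Δλ = -249.3 / 77390.5 = -0.0032213° = -11.597″.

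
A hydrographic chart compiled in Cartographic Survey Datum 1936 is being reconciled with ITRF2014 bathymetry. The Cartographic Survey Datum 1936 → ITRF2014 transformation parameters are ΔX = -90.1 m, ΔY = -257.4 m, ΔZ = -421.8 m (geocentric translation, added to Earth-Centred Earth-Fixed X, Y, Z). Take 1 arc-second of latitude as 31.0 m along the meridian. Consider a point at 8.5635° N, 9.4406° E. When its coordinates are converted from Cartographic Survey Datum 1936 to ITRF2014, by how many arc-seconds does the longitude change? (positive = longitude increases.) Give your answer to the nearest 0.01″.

sin φ = 0.148905, cos φ = 0.988851, sin λ = 0.164025, cos λ = 0.986456.
East component: ΔE = −sin λ·ΔX + cos λ·ΔY = −(0.164025)(-90.1) + (0.986456)(-257.4) = -239.14 m.
1° of latitude spans 3600 × 31.00 = 111600 m; at latitude φ, 1° of longitude spans that × cos φ = 110355.8 m, so Δλ = -239.14 / 110355.8 × 3600 = -7.801″.

Δλ = -7.80″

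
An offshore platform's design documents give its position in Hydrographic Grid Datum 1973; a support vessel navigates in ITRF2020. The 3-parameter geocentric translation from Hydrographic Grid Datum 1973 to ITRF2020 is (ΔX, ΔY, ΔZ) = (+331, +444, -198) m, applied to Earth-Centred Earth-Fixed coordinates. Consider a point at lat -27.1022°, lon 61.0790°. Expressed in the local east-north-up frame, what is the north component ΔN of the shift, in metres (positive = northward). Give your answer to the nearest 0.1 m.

ΔN = 73.7 m

The local north axis is (−sin φ cos λ, −sin φ sin λ, cos φ), giving ΔN = 72.926 + 177.051 − 176.259 = 73.72 m.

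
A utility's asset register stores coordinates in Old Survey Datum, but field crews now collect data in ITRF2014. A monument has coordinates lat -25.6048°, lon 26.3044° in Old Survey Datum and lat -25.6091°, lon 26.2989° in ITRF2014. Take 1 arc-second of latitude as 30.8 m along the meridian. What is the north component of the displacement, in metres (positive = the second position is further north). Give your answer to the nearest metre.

ΔN = -477 m

Δφ = -25.6091° − -25.6048° = -0.0043°; Δλ = 26.2989° − 26.3044° = -0.0055°.
1° of latitude = 3600 × 30.80 = 110880 m.
ΔN = Δφ × 110880 = -476.8 m; ΔE = Δλ × 110880 × cos(-25.6048°) = -0.0055 × 110880 × 0.901796 = -550.0 m.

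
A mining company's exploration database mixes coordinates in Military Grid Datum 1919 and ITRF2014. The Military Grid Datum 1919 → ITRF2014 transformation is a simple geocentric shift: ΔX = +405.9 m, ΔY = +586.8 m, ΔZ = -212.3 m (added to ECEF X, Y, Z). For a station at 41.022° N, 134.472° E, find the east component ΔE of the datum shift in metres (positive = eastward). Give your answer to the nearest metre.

At φ = 41.022°, λ = 134.472°: sin φ = 0.656349, cos φ = 0.754458, sin λ = 0.713593, cos λ = -0.700561.
ΔE = −sin λ·ΔX + cos λ·ΔY = −(0.713593)·(405.9) + (-0.700561)·(586.8) = -700.74 m.

ΔE = -701 m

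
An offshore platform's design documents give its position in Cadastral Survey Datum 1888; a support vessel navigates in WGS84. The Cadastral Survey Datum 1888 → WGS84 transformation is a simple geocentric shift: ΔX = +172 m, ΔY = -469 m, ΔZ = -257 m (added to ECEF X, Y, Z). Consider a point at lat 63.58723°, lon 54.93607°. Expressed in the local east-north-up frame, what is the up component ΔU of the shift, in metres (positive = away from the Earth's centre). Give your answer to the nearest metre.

The local up (radial) axis is (cos φ cos λ, cos φ sin λ, sin φ), giving ΔU = 43.955 − 170.764 − 230.172 = -356.98 m.

ΔU = -357 m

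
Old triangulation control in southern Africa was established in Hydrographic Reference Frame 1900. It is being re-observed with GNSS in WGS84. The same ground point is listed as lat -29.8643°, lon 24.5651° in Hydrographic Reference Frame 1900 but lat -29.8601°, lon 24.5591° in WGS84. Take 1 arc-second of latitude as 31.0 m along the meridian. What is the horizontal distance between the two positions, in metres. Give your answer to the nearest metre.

746 m

Δφ = -29.8601° − -29.8643° = +0.0042°; Δλ = 24.5591° − 24.5651° = -0.0060°.
1° of latitude = 3600 × 31.00 = 111600 m.
ΔN = Δφ × 111600 = 468.7 m; ΔE = Δλ × 111600 × cos(-29.8643°) = -0.0060 × 111600 × 0.867207 = -580.7 m.
Distance = √(ΔE² + ΔN²) = √((-580.7)² + 468.7²) = 746.3 m.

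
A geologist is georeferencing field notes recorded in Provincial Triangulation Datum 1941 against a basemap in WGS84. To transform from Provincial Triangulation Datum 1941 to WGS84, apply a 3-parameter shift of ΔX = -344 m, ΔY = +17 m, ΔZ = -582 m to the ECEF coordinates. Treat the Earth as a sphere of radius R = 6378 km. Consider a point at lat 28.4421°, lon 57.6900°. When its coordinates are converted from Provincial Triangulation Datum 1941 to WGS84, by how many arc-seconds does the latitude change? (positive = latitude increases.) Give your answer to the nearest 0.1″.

Δφ = -13.9″

sin φ = 0.476270, cos φ = 0.879299, sin λ = 0.845169, cos λ = 0.534500.
North component: ΔN = −sin φ cos λ·ΔX − sin φ sin λ·ΔY + cos φ·ΔZ = −(0.476270)(0.534500)(-344) − (0.476270)(0.845169)(17) + (0.879299)(-582) = -431.02 m.
1° of latitude spans πR/180 = 111317 m, so Δφ = -431.02 / 111317 × 3600 = -13.939″.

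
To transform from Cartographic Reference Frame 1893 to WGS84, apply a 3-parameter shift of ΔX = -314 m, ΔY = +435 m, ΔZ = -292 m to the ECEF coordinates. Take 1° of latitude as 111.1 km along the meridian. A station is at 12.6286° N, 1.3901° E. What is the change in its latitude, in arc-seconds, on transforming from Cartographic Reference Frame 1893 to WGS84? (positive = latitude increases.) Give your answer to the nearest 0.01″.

sin φ = 0.218630, cos φ = 0.975808, sin λ = 0.024259, cos λ = 0.999706.
North component: ΔN = −sin φ cos λ·ΔX − sin φ sin λ·ΔY + cos φ·ΔZ = −(0.218630)(0.999706)(-314) − (0.218630)(0.024259)(435) + (0.975808)(-292) = -218.61 m.
1° of latitude spans 111100 m, so Δφ = -218.61 / 111100 × 3600 = -7.084″.

Δφ = -7.08″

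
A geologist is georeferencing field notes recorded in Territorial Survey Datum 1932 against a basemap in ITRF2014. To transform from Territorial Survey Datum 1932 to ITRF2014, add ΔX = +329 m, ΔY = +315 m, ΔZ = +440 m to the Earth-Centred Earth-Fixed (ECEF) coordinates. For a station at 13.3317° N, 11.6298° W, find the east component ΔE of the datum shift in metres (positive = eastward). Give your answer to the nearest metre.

ΔE = 375 m

The local east axis at (φ, λ) is (−sin λ, cos λ, 0), so ΔE = −sin(-11.6298°)·329 + cos(-11.6298°)·315 = 374.86 m.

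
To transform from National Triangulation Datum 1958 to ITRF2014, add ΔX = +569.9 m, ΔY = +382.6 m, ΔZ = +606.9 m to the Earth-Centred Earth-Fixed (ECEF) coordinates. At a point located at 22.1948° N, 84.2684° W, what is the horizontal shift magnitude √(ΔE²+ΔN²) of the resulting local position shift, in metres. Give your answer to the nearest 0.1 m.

913.5 m

The local east axis at (φ, λ) is (−sin λ, cos λ, 0), so ΔE = −sin(-84.2684°)·569.9 + cos(-84.2684°)·382.6 = 605.26 m.
The local north axis is (−sin φ cos λ, −sin φ sin λ, cos φ), giving ΔN = -21.500 + 143.807 + 561.932 = 684.24 m.
Horizontal magnitude = √(ΔE² + ΔN²) = √(605.26² + 684.24²) = 913.52 m.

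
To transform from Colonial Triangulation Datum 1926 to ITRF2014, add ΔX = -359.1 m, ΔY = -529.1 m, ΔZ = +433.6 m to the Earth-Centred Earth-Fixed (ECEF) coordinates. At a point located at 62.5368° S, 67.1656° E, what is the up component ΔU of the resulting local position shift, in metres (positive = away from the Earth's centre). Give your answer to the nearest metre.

ΔU = -674 m

At φ = -62.5368°, λ = 67.1656°: sin φ = -0.887307, cos φ = 0.461179, sin λ = 0.921630, cos λ = 0.388069.
ΔU = cos φ cos λ·ΔX + cos φ sin λ·ΔY + sin φ·ΔZ = (0.461179)(0.388069)(-359.1) + (0.461179)(0.921630)(-529.1) + (-0.887307)(433.6) = -673.89 m.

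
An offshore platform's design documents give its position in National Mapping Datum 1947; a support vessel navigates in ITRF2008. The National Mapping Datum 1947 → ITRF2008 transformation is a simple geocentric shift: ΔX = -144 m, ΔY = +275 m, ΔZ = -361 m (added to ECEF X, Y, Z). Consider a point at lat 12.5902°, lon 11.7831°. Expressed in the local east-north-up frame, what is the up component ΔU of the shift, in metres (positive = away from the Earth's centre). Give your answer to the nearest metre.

At φ = 12.5902°, λ = 11.7831°: sin φ = 0.217976, cos φ = 0.975954, sin λ = 0.204207, cos λ = 0.978928.
ΔU = cos φ cos λ·ΔX + cos φ sin λ·ΔY + sin φ·ΔZ = (0.975954)(0.978928)(-144) + (0.975954)(0.204207)(275) + (0.217976)(-361) = -161.46 m.

ΔU = -161 m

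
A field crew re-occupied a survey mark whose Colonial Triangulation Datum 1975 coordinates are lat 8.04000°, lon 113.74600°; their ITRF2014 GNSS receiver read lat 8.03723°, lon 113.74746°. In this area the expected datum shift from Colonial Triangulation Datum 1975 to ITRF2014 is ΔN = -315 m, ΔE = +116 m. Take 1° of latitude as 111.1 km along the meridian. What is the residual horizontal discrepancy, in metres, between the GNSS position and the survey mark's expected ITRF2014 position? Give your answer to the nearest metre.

Observed coordinate differences: Δφ = -0.00277°, Δλ = +0.00146°.
Converting to metres (1° lat = 111100 m, cos φ = 0.990171): observed ΔN = -307.7 m, observed ΔE = 160.6 m.
Subtracting the expected shift leaves a residual of -307.7 − (-315) = 7.3 m north and 160.6 − (116) = 44.6 m east.
Residual distance = √(7.3² + 44.6²) = 45.2 m.

45 m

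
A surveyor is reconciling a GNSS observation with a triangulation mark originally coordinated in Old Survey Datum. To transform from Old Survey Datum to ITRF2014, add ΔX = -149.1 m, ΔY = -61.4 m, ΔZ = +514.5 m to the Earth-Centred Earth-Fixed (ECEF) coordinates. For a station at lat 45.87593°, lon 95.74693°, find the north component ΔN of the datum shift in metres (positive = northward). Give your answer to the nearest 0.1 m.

The local north axis is (−sin φ cos λ, −sin φ sin λ, cos φ), giving ΔN = -10.717 + 43.853 + 358.202 = 391.34 m.

ΔN = 391.3 m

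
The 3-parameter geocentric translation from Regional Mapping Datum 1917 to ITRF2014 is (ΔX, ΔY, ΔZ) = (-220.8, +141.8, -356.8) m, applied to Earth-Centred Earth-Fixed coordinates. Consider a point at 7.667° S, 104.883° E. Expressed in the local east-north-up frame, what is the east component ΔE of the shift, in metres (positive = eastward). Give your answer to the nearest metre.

At φ = -7.667°, λ = 104.883°: sin φ = -0.133415, cos φ = 0.991060, sin λ = 0.966452, cos λ = -0.256846.
ΔE = −sin λ·ΔX + cos λ·ΔY = −(0.966452)·(-220.8) + (-0.256846)·(141.8) = 176.97 m.

ΔE = 177 m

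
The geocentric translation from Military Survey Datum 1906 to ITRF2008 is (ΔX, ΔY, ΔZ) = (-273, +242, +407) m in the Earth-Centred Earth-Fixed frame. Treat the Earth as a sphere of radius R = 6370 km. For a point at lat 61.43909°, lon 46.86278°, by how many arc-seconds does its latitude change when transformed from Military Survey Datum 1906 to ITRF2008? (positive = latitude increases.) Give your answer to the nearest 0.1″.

Δφ = 6.6″

sin φ = 0.878309, cos φ = 0.478093, sin λ = 0.729718, cos λ = 0.683748.
North component: ΔN = −sin φ cos λ·ΔX − sin φ sin λ·ΔY + cos φ·ΔZ = −(0.878309)(0.683748)(-273) − (0.878309)(0.729718)(242) + (0.478093)(407) = 203.43 m.
1° of latitude spans πR/180 = 111177 m, so Δφ = 203.43 / 111177 × 3600 = 6.587″.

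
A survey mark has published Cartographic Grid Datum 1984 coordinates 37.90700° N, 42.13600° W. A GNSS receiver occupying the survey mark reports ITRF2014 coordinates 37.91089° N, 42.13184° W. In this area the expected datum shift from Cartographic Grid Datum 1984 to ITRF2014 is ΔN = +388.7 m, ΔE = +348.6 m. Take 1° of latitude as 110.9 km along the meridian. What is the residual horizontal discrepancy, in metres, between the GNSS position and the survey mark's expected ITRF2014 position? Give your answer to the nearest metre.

45 m

Observed coordinate differences: Δφ = +0.00389°, Δλ = +0.00416°.
Converting to metres (1° lat = 110900 m, cos φ = 0.789009): observed ΔN = 431.4 m, observed ΔE = 364.0 m.
Subtracting the expected shift leaves a residual of 431.4 − (388.7) = 42.7 m north and 364.0 − (348.6) = 15.4 m east.
Residual distance = √(42.7² + 15.4²) = 45.4 m.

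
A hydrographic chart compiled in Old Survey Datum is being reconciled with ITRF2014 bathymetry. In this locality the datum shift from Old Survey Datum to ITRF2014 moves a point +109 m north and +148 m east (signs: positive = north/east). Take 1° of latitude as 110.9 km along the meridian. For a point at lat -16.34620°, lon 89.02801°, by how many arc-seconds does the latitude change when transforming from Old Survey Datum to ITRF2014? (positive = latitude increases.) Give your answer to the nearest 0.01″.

Δφ = 3.54″

1° of latitude = 110.9 km, so Δφ = 109.0 / 110900 = 0.0009829° = 3.538″.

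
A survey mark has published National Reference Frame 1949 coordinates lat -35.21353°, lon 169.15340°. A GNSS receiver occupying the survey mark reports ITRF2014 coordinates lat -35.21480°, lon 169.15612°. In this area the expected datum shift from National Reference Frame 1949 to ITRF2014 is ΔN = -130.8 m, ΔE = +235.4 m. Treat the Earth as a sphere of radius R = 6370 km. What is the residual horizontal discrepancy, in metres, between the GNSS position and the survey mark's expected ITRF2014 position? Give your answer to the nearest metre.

Observed coordinate differences: Δφ = -0.00127°, Δλ = +0.00272°.
Converting to metres (1° lat = 111177 m, cos φ = 0.817009): observed ΔN = -141.2 m, observed ΔE = 247.1 m.
Subtracting the expected shift leaves a residual of -141.2 − (-130.8) = -10.4 m north and 247.1 − (235.4) = 11.7 m east.
Residual distance = √((-10.4)² + 11.7²) = 15.6 m.

16 m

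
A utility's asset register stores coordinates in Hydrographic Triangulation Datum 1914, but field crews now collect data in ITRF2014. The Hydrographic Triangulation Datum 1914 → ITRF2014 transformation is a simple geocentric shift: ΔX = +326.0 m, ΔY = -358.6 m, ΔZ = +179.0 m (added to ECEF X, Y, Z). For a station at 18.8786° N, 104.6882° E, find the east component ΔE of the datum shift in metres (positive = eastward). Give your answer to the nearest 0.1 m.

The local east axis at (φ, λ) is (−sin λ, cos λ, 0), so ΔE = −sin(104.6882°)·326.0 + cos(104.6882°)·(-358.6) = -224.42 m.

ΔE = -224.4 m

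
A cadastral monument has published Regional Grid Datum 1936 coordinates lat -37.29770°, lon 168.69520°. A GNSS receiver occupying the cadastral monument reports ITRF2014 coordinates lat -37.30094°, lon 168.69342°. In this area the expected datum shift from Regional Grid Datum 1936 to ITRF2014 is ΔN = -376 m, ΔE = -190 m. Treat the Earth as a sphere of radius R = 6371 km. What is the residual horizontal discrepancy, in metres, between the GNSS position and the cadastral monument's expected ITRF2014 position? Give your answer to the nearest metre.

Observed coordinate differences: Δφ = -0.00324°, Δλ = -0.00178°.
Converting to metres (1° lat = 111195 m, cos φ = 0.795498): observed ΔN = -360.3 m, observed ΔE = -157.5 m.
Subtracting the expected shift leaves a residual of -360.3 − (-376) = 15.7 m north and -157.5 − (-190) = 32.5 m east.
Residual distance = √(15.7² + 32.5²) = 36.2 m.

36 m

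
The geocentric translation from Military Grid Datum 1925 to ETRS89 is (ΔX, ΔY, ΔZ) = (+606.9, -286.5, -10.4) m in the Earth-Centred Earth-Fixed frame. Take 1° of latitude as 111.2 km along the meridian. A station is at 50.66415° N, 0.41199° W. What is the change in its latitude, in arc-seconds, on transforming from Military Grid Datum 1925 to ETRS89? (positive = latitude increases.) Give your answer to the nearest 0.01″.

sin φ = 0.773444, cos φ = 0.633865, sin λ = -0.007191, cos λ = 0.999974.
North component: ΔN = −sin φ cos λ·ΔX − sin φ sin λ·ΔY + cos φ·ΔZ = −(0.773444)(0.999974)(606.9) − (0.773444)(-0.007191)(-286.5) + (0.633865)(-10.4) = -477.58 m.
1° of latitude spans 111200 m, so Δφ = -477.58 / 111200 × 3600 = -15.461″.

Δφ = -15.46″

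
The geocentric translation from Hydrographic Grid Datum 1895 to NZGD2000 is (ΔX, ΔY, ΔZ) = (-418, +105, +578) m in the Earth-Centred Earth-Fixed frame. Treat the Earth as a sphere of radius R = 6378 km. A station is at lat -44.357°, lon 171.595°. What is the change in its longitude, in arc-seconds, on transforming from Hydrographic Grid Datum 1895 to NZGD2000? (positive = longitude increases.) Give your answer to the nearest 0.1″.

sin φ = -0.699127, cos φ = 0.714998, sin λ = 0.146169, cos λ = -0.989260.
East component: ΔE = −sin λ·ΔX + cos λ·ΔY = −(0.146169)(-418) + (-0.989260)(105) = -42.77 m.
1° of latitude spans πR/180 = 111317 m; at latitude φ, 1° of longitude spans that × cos φ = 79591.5 m, so Δλ = -42.77 / 79591.5 × 3600 = -1.935″.

Δλ = -1.9″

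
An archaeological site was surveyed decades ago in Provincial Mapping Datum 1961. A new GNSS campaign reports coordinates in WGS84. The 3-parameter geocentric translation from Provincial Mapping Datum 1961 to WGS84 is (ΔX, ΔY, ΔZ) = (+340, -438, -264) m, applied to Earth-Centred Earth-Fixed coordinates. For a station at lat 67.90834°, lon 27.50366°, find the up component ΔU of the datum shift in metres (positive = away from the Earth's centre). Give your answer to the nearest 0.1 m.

ΔU = -207.3 m

At φ = 67.90834°, λ = 27.50366°: sin φ = 0.926583, cos φ = 0.376089, sin λ = 0.461805, cos λ = 0.886981.
ΔU = cos φ cos λ·ΔX + cos φ sin λ·ΔY + sin φ·ΔZ = (0.376089)(0.886981)(340) + (0.376089)(0.461805)(-438) + (0.926583)(-264) = -207.27 m.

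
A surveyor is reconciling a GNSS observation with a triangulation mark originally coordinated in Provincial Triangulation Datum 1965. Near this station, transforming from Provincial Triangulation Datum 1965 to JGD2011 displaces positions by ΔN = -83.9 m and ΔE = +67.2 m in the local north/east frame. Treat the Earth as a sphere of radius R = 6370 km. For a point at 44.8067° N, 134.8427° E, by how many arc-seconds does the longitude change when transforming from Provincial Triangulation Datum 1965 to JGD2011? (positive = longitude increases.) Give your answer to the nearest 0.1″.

Δλ = 3.1″

At latitude 44.8067°, cos φ = 0.709488.
One radian of longitude at latitude φ spans R cos φ, so Δλ = ΔE / (R cos φ) = 67.2 / (6370000 × 0.709488) = 1.4869e-05 rad = 3.067″.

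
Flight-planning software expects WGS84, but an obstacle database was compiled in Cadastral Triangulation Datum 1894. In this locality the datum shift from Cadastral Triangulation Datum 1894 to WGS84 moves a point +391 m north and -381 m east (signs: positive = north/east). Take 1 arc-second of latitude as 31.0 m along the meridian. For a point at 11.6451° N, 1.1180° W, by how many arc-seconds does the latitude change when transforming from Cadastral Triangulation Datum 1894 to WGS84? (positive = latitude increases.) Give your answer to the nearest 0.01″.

Δφ = 12.61″

1″ of latitude = 31.00 m, so Δφ = 391.0 / 31.00 = 12.613″.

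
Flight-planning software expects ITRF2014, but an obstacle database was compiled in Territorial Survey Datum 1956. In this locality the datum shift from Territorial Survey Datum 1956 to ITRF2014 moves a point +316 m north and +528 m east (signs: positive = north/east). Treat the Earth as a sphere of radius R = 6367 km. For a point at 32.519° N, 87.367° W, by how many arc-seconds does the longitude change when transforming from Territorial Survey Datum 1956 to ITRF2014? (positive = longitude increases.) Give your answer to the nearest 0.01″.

At latitude 32.519°, cos φ = 0.843213.
One radian of longitude at latitude φ spans R cos φ, so Δλ = ΔE / (R cos φ) = 528.0 / (6367000 × 0.843213) = 9.8347e-05 rad = 20.286″.

Δλ = 20.29″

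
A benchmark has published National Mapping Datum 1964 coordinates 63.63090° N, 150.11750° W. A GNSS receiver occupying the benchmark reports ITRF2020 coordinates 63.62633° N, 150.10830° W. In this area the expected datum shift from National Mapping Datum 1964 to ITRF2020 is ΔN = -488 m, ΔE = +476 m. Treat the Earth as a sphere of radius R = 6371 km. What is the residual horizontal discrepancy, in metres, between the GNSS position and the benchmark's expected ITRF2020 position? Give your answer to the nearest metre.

30 m

Observed coordinate differences: Δφ = -0.00457°, Δλ = +0.00920°.
Converting to metres (1° lat = 111195 m, cos φ = 0.444152): observed ΔN = -508.2 m, observed ΔE = 454.4 m.
Subtracting the expected shift leaves a residual of -508.2 − (-488) = -20.2 m north and 454.4 − (476) = -21.6 m east.
Residual distance = √((-20.2)² + (-21.6)²) = 29.6 m.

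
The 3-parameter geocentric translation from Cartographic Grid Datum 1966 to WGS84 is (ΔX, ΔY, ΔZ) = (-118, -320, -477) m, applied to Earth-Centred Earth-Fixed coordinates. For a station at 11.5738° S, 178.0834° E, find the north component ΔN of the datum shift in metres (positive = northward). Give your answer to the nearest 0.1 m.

The local north axis is (−sin φ cos λ, −sin φ sin λ, cos φ), giving ΔN = 23.661 − 2.147 − 467.301 = -445.79 m.

ΔN = -445.8 m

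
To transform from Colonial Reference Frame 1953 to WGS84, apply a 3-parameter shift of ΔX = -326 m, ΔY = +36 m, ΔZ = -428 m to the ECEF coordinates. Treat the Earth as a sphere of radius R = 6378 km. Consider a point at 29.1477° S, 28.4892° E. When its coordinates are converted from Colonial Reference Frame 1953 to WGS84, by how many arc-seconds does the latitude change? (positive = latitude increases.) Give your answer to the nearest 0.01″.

Δφ = -16.33″

sin φ = -0.487063, cos φ = 0.873367, sin λ = 0.476993, cos λ = 0.878907.
North component: ΔN = −sin φ cos λ·ΔX − sin φ sin λ·ΔY + cos φ·ΔZ = −(-0.487063)(0.878907)(-326) − (-0.487063)(0.476993)(36) + (0.873367)(-428) = -504.99 m.
1° of latitude spans πR/180 = 111317 m, so Δφ = -504.99 / 111317 × 3600 = -16.331″.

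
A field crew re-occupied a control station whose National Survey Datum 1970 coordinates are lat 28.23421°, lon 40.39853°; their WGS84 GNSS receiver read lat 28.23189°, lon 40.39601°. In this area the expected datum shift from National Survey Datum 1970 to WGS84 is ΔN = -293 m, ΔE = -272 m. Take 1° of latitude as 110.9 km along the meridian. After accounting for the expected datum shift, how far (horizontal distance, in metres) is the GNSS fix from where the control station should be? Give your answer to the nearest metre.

Observed coordinate differences: Δφ = -0.00232°, Δλ = -0.00252°.
Converting to metres (1° lat = 110900 m, cos φ = 0.881021): observed ΔN = -257.3 m, observed ΔE = -246.2 m.
Subtracting the expected shift leaves a residual of -257.3 − (-293) = 35.7 m north and -246.2 − (-272) = 25.8 m east.
Residual distance = √(35.7² + 25.8²) = 44.0 m.

44 m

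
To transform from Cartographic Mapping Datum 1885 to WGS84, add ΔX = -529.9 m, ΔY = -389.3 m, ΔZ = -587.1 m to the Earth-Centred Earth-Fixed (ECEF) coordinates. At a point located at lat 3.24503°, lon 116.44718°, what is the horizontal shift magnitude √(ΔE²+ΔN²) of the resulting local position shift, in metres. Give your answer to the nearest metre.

869 m

At φ = 3.24503°, λ = 116.44718°: sin φ = 0.056606, cos φ = 0.998397, sin λ = 0.895345, cos λ = -0.445373.
ΔE = −sin λ·ΔX + cos λ·ΔY = −(0.895345)·(-529.9) + (-0.445373)·(-389.3) = 647.83 m.
ΔN = −sin φ cos λ·ΔX − sin φ sin λ·ΔY + cos φ·ΔZ = −(0.056606)(-0.445373)(-529.9) − (0.056606)(0.895345)(-389.3) + (0.998397)(-587.1) = -579.79 m.
Horizontal magnitude = √(ΔE² + ΔN²) = √(647.83² + (-579.79)²) = 869.39 m.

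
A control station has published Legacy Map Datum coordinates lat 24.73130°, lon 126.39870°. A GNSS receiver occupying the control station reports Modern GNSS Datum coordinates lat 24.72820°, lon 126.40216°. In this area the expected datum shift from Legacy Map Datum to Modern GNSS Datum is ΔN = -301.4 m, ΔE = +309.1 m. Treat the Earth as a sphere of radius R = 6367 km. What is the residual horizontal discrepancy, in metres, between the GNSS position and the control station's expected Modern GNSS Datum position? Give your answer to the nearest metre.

59 m

Observed coordinate differences: Δφ = -0.00310°, Δλ = +0.00346°.
Converting to metres (1° lat = 111125 m, cos φ = 0.908280): observed ΔN = -344.5 m, observed ΔE = 349.2 m.
Subtracting the expected shift leaves a residual of -344.5 − (-301.4) = -43.1 m north and 349.2 − (309.1) = 40.1 m east.
Residual distance = √((-43.1)² + 40.1²) = 58.9 m.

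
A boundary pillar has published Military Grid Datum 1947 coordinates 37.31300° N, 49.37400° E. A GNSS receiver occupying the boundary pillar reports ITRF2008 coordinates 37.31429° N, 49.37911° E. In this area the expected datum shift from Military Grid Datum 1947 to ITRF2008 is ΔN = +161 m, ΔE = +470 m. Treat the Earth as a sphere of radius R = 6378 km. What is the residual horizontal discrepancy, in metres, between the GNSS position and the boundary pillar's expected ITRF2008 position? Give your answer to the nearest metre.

Observed coordinate differences: Δφ = +0.00129°, Δλ = +0.00511°.
Converting to metres (1° lat = 111317 m, cos φ = 0.795336): observed ΔN = 143.6 m, observed ΔE = 452.4 m.
Subtracting the expected shift leaves a residual of 143.6 − (161) = -17.4 m north and 452.4 − (470) = -17.6 m east.
Residual distance = √((-17.4)² + (-17.6)²) = 24.7 m.

25 m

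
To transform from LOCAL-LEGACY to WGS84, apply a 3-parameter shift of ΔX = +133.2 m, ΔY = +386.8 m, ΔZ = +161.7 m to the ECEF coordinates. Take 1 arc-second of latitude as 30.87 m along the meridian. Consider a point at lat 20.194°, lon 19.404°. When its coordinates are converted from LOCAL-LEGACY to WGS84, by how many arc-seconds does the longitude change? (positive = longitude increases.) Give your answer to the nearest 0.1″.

sin φ = 0.345200, cos φ = 0.938529, sin λ = 0.332227, cos λ = 0.943199.
East component: ΔE = −sin λ·ΔX + cos λ·ΔY = −(0.332227)(133.2) + (0.943199)(386.8) = 320.58 m.
1° of latitude spans 3600 × 30.87 = 111132 m; at latitude φ, 1° of longitude spans that × cos φ = 104300.6 m, so Δλ = 320.58 / 104300.6 × 3600 = 11.065″.

Δλ = 11.1″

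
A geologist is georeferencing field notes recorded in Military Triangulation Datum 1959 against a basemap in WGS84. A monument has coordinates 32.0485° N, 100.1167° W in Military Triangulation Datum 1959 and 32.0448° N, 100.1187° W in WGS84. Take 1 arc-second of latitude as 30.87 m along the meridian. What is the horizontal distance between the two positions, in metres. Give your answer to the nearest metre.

Δφ = 32.0448° − 32.0485° = -0.0037°; Δλ = -100.1187° − -100.1167° = -0.0020°.
1° of latitude = 3600 × 30.87 = 111132 m.
ΔN = Δφ × 111132 = -411.2 m; ΔE = Δλ × 111132 × cos(32.0485°) = -0.0020 × 111132 × 0.847599 = -188.4 m.
Distance = √(ΔE² + ΔN²) = √((-188.4)² + (-411.2)²) = 452.3 m.

452 m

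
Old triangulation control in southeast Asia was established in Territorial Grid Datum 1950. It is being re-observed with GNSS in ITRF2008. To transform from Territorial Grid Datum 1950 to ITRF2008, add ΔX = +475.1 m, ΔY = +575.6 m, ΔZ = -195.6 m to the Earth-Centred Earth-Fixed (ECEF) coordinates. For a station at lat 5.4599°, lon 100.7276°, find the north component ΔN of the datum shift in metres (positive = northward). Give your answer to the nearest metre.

The local north axis is (−sin φ cos λ, −sin φ sin λ, cos φ), giving ΔN = 8.415 − 53.811 − 194.713 = -240.11 m.

ΔN = -240 m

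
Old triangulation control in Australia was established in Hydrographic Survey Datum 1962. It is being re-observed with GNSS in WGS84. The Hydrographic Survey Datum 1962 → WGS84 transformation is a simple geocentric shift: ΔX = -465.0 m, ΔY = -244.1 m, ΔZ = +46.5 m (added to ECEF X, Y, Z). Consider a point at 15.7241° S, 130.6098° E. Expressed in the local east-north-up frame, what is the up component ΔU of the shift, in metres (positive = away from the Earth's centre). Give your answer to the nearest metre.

At φ = -15.7241°, λ = 130.6098°: sin φ = -0.271005, cos φ = 0.962578, sin λ = 0.759160, cos λ = -0.650904.
ΔU = cos φ cos λ·ΔX + cos φ sin λ·ΔY + sin φ·ΔZ = (0.962578)(-0.650904)(-465.0) + (0.962578)(0.759160)(-244.1) + (-0.271005)(46.5) = 100.37 m.

ΔU = 100 m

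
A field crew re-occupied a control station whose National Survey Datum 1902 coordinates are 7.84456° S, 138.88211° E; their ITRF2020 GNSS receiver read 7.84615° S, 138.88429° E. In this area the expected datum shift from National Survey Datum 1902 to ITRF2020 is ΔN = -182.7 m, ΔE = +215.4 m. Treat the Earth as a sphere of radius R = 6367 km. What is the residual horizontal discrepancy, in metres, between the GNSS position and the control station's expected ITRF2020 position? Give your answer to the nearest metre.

Observed coordinate differences: Δφ = -0.00159°, Δλ = +0.00218°.
Converting to metres (1° lat = 111125 m, cos φ = 0.990642): observed ΔN = -176.7 m, observed ΔE = 240.0 m.
Subtracting the expected shift leaves a residual of -176.7 − (-182.7) = 6.0 m north and 240.0 − (215.4) = 24.6 m east.
Residual distance = √(6.0² + 24.6²) = 25.3 m.

25 m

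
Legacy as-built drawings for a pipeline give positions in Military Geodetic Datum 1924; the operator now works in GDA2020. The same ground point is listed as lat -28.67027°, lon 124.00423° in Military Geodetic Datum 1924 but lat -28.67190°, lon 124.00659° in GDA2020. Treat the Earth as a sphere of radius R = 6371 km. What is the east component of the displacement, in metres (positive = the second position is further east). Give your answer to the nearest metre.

Δφ = -28.67190° − -28.67027° = -0.00163°; Δλ = 124.00659° − 124.00423° = +0.00236°.
1° along a meridian = πR/180 = 111195 m.
ΔN = Δφ × 111195 = -181.2 m; ΔE = Δλ × 111195 × cos(-28.67027°) = +0.00236 × 111195 × 0.877395 = 230.2 m.

ΔE = 230 m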